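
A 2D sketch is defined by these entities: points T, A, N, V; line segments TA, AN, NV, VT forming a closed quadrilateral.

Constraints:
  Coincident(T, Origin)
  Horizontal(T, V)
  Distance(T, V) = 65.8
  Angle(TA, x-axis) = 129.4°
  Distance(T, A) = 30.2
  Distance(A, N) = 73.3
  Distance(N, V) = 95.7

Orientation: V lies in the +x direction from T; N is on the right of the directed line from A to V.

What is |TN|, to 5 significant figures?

52.352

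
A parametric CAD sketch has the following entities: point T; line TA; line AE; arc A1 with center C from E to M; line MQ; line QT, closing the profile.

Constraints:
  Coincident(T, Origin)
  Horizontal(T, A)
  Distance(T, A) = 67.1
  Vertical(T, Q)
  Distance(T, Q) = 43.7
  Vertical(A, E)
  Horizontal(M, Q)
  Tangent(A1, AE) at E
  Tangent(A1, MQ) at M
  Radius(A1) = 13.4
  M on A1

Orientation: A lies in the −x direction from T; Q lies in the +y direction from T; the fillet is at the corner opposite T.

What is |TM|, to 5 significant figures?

69.234

T is at the origin; TA is horizontal with |TA| = 67.1 and A on the −x side, so A = (-67.100, 0.0000). T and Q share the same x with |TQ| = 43.7 and Q on the +y side, so Q = (0.0000, 43.700). The virtual corner opposite T is at (-67.100, 43.700). Since A1 is tangent to AE there, CE ⟂ AE and tangency of A1 to MQ means the radius CM is perpendicular to MQ, with radius 13.4, so the center C sits 13.4 in from both sides at C = (-53.700, 30.300). That places the tangent points at E = (-67.100, 30.300) on AE and M = (-53.700, 43.700) on MQ. Then |TM| = |M − T| = 69.234.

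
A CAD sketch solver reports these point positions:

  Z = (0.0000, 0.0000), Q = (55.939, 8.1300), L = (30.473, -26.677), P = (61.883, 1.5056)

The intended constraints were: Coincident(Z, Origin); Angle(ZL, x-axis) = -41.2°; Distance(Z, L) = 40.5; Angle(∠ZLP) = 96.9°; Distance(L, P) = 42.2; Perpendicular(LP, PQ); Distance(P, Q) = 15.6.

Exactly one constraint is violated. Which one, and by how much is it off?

Distance(P, Q) = 15.6 — off by 6.70.

Z = (0.00, 0.00) ✓; ZL at -41.20° ✓; |ZL| = 40.50 ✓; ∠ZLP = 96.90° ✓; |LP| = 42.20 ✓; ∠(LP, PQ) = 90.00° ✓; |PQ| = 8.900 ✗.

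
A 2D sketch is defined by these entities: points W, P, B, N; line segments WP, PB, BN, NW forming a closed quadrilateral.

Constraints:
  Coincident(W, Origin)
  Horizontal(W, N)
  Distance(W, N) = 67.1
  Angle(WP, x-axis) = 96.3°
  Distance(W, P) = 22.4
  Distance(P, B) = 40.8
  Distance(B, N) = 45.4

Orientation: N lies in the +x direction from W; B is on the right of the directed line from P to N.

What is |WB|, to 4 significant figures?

24.79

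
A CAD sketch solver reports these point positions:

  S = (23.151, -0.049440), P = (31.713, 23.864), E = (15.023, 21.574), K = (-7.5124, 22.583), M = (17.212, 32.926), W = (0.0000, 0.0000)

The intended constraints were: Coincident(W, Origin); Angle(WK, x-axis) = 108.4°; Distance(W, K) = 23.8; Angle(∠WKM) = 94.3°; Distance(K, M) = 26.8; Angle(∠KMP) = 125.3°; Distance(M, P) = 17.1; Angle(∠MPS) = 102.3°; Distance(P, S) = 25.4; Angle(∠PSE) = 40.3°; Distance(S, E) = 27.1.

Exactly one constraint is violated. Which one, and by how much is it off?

Distance(S, E) = 27.1 — off by 4.00.

W = (0.00, 0.00) ✓; WK at 108.4° ✓; |WK| = 23.80 ✓; ∠WKM = 94.30° ✓; |KM| = 26.80 ✓; ∠KMP = 125.3° ✓; |MP| = 17.10 ✓; ∠MPS = 102.3° ✓; |PS| = 25.40 ✓; ∠PSE = 40.30° ✓; |SE| = 23.10 ✗.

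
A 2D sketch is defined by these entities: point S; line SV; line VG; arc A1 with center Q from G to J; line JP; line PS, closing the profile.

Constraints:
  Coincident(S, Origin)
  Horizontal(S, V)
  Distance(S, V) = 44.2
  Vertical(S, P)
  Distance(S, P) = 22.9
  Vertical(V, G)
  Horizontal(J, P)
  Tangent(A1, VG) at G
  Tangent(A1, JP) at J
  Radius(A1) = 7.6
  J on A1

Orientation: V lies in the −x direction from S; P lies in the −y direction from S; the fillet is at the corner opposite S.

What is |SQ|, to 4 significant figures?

39.67

S is at the origin; SV is horizontal with |SV| = 44.2 and V on the −x side, so V = (-44.20, 0.000). SP is vertical with |SP| = 22.9 and P on the −y side, so P = (0.000, -22.90). The virtual corner opposite S is at (-44.20, -22.90). Tangency of A1 to VG means the radius QG is perpendicular to VG and the tangent condition forces QJ to be normal to JP, with radius 7.6, so the center Q sits 7.6 in from both sides at Q = (-36.60, -15.30). Then |SQ| = |Q − S| = 39.67.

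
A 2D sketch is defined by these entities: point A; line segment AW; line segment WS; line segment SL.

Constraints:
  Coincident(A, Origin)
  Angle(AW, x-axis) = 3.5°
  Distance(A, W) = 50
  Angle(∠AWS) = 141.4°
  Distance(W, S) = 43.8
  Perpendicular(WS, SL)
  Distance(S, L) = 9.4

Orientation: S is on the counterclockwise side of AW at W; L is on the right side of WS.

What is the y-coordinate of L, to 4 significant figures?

25.44

A is at the origin; AW runs at 3.5° with length 50.0, so W = 50.0·(cos 3.5°, sin 3.5°) = (49.91, 3.052). ∠AWS = 141.4°, so WS runs at 3.5° + (180° − 141.4°) = 42.10° from the x-axis; with |WS| = 43.8, S = W + 43.8·(cos 42.10°, sin 42.10°) = (82.41, 32.42). The perpendicularity gives SL at right angles to WS; with |SL| = 9.4 on the right of WS, L = S + 9.4·(0.6704, -0.7420) = (88.71, 25.44). So L.y = 25.44.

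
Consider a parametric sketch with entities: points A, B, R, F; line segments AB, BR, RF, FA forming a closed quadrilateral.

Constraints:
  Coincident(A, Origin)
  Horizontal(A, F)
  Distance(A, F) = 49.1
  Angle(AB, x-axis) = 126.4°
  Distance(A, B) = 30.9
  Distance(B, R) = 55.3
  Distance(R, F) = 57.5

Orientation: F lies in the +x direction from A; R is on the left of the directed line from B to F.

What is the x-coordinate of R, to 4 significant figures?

28.80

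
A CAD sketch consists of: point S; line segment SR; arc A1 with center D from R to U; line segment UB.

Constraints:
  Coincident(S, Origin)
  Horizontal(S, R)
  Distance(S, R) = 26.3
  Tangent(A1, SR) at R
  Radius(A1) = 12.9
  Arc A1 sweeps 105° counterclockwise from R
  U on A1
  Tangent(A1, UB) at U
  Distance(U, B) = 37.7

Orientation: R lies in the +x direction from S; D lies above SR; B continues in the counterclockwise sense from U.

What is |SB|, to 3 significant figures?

60.1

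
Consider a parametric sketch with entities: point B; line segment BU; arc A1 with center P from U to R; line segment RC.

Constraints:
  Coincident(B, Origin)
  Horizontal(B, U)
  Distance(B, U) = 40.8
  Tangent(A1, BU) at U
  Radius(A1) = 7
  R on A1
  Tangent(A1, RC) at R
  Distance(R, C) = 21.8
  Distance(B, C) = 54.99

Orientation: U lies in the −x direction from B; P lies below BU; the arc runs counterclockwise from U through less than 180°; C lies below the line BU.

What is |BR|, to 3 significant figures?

48.4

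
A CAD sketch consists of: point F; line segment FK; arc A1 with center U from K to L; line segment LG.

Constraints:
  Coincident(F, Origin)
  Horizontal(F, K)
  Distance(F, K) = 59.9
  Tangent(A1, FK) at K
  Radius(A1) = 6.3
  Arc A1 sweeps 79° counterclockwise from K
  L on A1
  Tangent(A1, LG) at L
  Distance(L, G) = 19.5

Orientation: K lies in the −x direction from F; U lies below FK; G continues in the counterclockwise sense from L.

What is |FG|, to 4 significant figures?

73.89

F is at the origin; FK is horizontal with |FK| = 59.9 and K on the −x side, so K = (-59.90, 0.000). Since A1 is tangent to FK there, UK ⟂ FK, so U = K + (0, -6.3) = (-59.90, -6.300). On A1, K sits at bearing 90° from U; a 79° counterclockwise sweep puts L at bearing 169°, so L = U + 6.3·(cos 169°, sin 169°) = (-66.08, -5.098). A1 meets LG tangentially, so UL is at right angles to LG, so LG runs along (−sin 169°, cos 169°); with |LG| = 19.5, G = (-69.81, -24.24). Then |FG| = |G − F| = 73.89.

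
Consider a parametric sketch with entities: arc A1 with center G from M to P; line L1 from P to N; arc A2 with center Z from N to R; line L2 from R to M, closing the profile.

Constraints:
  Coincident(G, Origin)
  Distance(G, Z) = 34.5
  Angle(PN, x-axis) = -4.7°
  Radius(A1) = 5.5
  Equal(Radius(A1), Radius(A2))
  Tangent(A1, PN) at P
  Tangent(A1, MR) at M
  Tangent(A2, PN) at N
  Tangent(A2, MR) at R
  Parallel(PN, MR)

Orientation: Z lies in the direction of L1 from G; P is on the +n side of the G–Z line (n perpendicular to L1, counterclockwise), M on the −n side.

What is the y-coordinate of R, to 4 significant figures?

-8.308

The slot axis is L1's direction at -4.7°, so u = (cos -4.7°, sin -4.7°) = (0.9966, -0.08194) and n = (−sin -4.7°, cos -4.7°) = (0.08194, 0.9966). G is at the origin and Z lies 34.5 along u from G, so Z = 34.5·u = (34.38, -2.827). Tangency of A1 to both parallel lines with radius 5.5 puts P and M at G ± 5.5·n: P = (0.4507, 5.482), M = (-0.4507, -5.482). Equal radii place N and R the same way about Z: N = Z + 5.5·n = (34.83, 2.655), R = Z − 5.5·n = (33.93, -8.308). So R.y = -8.308.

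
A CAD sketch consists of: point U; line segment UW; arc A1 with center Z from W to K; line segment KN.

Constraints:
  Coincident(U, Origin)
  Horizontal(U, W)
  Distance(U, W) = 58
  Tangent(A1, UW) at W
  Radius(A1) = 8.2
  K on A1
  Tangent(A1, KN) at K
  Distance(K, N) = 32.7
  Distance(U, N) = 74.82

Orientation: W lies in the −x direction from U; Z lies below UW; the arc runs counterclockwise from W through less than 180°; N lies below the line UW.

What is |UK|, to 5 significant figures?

66.776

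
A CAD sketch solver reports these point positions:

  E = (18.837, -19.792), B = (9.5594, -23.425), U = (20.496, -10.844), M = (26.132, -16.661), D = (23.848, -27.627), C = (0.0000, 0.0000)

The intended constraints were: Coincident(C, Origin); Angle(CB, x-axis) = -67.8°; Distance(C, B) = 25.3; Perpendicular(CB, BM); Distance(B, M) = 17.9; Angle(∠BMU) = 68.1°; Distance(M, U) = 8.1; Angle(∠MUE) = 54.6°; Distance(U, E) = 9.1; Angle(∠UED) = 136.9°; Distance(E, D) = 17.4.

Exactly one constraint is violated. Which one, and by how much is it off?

Distance(E, D) = 17.4 — off by 8.10.

C = (0.00, 0.00) ✓; CB at -67.80° ✓; |CB| = 25.30 ✓; ∠(CB, BM) = 90.00° ✓; |BM| = 17.90 ✓; ∠BMU = 68.11° ✓; |MU| = 8.100 ✓; ∠MUE = 54.60° ✓; |UE| = 9.100 ✓; ∠UED = 136.9° ✓; |ED| = 9.300 ✗.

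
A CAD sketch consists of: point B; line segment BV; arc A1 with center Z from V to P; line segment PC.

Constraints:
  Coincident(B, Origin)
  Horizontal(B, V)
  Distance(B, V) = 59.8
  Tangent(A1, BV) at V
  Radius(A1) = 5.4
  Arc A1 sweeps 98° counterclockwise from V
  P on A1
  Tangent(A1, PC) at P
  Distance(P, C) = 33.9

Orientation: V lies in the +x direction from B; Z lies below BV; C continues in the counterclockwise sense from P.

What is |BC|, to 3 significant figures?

71.3

On A1, V sits at bearing 90° from Z; a 98° counterclockwise sweep puts P at bearing 188°, so P = Z + 5.4·(cos 188°, sin 188°) = (54.5, -6.15). The tangent condition forces ZP to be normal to PC, so PC runs along (−sin 188°, cos 188°); with |PC| = 33.9, C = (59.2, -39.7). Then |BC| = |C − B| = 71.3.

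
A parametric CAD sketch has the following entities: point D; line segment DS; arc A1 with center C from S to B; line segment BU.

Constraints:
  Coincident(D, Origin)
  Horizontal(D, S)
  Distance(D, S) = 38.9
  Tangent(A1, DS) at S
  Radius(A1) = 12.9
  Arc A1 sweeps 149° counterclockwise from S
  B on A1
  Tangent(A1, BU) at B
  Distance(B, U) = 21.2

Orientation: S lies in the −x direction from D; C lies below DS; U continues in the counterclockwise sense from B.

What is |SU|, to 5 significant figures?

36.732

D is at the origin; D and S share the same y with |DS| = 38.9 and S on the −x side, so S = (-38.900, 0.0000). The tangent condition forces CS to be normal to DS, so C = S + (0, -12.9) = (-38.900, -12.900). On A1, S sits at bearing 90° from C; a 149° counterclockwise sweep puts B at bearing 239°, so B = C + 12.9·(cos 239°, sin 239°) = (-45.544, -23.957). Since A1 is tangent to BU there, CB ⟂ BU, so BU runs along (−sin 239°, cos 239°); with |BU| = 21.2, U = (-27.372, -34.876). Then |SU| = |U − S| = 36.732.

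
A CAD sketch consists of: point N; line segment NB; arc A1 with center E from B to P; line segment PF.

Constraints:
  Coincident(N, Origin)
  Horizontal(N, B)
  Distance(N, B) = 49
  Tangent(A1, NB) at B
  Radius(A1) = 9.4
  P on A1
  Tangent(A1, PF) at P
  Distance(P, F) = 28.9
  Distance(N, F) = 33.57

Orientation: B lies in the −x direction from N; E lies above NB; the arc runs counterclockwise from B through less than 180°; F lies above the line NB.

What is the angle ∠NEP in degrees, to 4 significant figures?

30.90°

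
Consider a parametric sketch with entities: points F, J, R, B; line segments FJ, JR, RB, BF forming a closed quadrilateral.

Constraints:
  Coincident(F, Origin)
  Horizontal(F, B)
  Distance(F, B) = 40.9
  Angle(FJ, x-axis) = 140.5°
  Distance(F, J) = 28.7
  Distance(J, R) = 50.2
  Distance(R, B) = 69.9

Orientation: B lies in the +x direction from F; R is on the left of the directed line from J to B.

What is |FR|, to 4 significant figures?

60.46

F is at the origin; FB is horizontal with |FB| = 40.9 and B in +x, so B = (40.9, 0). FJ runs at 140.5° with |FJ| = 28.7, so J = (-22.15, 18.26). R is determined by |JR| = 50.2 and |RB| = 69.9 together: it lies at the intersection of circle(J, 50.2) and circle(B, 69.9). With |JB| = 65.64, the foot of the radical line on JB is 14.79 from J and the perpendicular offset is √(50.2² − 14.79²) = 47.97. Taking the left-of-JB solution: R = (5.407, 60.22).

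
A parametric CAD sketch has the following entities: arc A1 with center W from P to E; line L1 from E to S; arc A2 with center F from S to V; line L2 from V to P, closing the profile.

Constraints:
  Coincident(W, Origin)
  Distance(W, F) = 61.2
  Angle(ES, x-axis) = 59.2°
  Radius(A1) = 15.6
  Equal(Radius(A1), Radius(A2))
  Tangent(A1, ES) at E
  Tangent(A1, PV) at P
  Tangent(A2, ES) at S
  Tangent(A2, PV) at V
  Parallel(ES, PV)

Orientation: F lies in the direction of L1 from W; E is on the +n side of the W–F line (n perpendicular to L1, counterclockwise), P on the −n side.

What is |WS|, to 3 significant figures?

63.2

The slot axis is L1's direction at 59.2°, so u = (cos 59.2°, sin 59.2°) = (0.512, 0.859) and n = (−sin 59.2°, cos 59.2°) = (-0.859, 0.512). W is at the origin and F lies 61.2 along u from W, so F = 61.2·u = (31.3, 52.6). Tangency of A1 to both parallel lines with radius 15.6 puts E and P at W ± 15.6·n: E = (-13.4, 7.99), P = (13.4, -7.99). Equal radii place S and V the same way about F: S = F + 15.6·n = (17.9, 60.6), V = F − 15.6·n = (44.7, 44.6). Then |WS| = |S − W| = 63.2.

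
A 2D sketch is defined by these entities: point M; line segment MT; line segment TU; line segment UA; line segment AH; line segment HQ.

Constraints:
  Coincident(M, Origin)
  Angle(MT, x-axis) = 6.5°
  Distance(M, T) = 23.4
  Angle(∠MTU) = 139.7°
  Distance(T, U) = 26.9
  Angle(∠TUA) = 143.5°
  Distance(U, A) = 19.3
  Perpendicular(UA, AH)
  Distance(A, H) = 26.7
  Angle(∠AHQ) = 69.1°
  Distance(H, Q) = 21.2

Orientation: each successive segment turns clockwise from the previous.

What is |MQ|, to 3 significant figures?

33.0

M is at the origin; MT runs at 6.5° with length 23.4, so T = (23.2, 2.65). ∠MTU = 139.7° gives TU at -33.8° from the x-axis; with |TU| = 26.9, U = (45.6, -12.3). ∠TUA = 143.5° gives UA at -70.3° from the x-axis; with |UA| = 19.3, A = (52.1, -30.5). The perpendicularity gives AH at right angles to UA, so AH runs at -160°; with |AH| = 26.7, H = (27.0, -39.5). ∠AHQ = 69.1° gives HQ at 88.8° from the x-axis; with |HQ| = 21.2, Q = (27.4, -18.3). Then |MQ| = |Q − M| = 33.0.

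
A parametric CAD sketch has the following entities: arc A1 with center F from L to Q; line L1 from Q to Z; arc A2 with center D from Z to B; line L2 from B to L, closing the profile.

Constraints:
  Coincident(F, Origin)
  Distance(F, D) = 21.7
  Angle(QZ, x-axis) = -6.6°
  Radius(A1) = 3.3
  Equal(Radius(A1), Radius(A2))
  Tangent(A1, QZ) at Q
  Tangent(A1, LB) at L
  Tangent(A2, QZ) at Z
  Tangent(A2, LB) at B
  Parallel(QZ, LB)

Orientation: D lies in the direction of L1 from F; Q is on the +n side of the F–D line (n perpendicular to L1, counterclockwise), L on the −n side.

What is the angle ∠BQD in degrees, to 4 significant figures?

8.270°

The slot axis is L1's direction at -6.6°, so u = (cos -6.6°, sin -6.6°) = (0.9934, -0.1149) and n = (−sin -6.6°, cos -6.6°) = (0.1149, 0.9934). F is at the origin and D lies 21.7 along u from F, so D = 21.7·u = (21.56, -2.494). Tangency of A1 to both parallel lines with radius 3.3 puts Q and L at F ± 3.3·n: Q = (0.3793, 3.278), L = (-0.3793, -3.278). Equal radii place Z and B the same way about D: Z = D + 3.3·n = (21.94, 0.7840), B = D − 3.3·n = (21.18, -5.772). Then cos ∠BQD = QB·QD / (|QB||QD|), giving 8.270°.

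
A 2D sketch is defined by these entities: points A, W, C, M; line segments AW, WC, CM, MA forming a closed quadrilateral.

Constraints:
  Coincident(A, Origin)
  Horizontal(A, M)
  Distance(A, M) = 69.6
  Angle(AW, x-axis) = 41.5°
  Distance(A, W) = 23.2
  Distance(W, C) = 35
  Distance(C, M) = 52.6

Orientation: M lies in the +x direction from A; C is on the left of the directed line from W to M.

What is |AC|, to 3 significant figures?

58.0

Checks: A = (0.00, 0.00) ✓; |WC| = 35.00 ✓; |CM| = 52.60 ✓.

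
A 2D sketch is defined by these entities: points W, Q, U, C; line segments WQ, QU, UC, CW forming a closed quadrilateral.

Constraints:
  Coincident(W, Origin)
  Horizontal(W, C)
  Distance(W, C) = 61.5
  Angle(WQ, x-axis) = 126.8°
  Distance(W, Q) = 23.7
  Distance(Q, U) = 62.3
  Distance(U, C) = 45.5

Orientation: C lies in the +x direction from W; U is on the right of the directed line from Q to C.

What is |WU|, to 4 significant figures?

38.67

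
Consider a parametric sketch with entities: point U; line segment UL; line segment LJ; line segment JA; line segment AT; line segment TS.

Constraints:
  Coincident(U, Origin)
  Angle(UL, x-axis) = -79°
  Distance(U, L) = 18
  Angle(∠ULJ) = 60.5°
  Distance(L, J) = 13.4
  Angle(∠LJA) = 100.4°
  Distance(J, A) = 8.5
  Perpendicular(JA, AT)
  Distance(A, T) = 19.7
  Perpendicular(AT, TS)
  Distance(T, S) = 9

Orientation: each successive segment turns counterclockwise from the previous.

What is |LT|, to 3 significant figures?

12.7

∠LJA = 100.4° gives JA at 120° from the x-axis; with |JA| = 8.5, A = (9.36, -1.61). The perpendicularity gives AT at right angles to JA, so AT runs at -150°; with |AT| = 19.7, T = (-7.68, -11.5). Then |LT| = |T − L| = 12.7.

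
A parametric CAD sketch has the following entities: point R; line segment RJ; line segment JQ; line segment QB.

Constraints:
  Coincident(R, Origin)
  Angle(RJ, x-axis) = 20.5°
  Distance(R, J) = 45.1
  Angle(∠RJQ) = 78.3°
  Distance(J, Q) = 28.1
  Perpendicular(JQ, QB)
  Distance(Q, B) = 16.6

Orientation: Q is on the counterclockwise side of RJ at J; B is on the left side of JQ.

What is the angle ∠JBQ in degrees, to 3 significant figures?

59.4°

∠RJQ = 78.3°, so JQ runs at 20.5° + (180° − 78.3°) = 122° from the x-axis; with |JQ| = 28.1, Q = J + 28.1·(cos 122°, sin 122°) = (27.3, 39.6). The perpendicularity gives QB at right angles to JQ; with |QB| = 16.6 on the left of JQ, B = Q + 16.6·(-0.846, -0.533) = (13.2, 30.7). Then cos ∠JBQ = BJ·BQ / (|BJ||BQ|), giving 59.4°.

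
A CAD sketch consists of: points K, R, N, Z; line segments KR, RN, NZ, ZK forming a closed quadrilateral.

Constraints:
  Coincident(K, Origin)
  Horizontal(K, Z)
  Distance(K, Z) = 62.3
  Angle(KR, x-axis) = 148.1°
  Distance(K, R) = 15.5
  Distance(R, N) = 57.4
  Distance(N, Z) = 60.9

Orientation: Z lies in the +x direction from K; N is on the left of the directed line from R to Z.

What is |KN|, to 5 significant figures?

56.219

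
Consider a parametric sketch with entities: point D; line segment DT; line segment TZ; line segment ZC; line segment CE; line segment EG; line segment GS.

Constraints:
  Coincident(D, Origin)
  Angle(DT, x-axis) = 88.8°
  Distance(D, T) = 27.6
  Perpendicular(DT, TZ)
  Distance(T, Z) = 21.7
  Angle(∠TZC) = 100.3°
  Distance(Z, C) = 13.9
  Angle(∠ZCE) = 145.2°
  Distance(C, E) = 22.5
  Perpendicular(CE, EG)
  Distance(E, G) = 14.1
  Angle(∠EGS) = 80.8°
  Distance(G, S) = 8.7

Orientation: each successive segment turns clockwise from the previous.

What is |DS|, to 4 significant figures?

9.468

D is at the origin; DT runs at 88.8° with length 27.6, so T = (0.5780, 27.59). DT ⟂ TZ, so TZ runs at -1.200°; with |TZ| = 21.7, Z = (22.27, 27.14). ∠TZC = 100.3° gives ZC at -80.90° from the x-axis; with |ZC| = 13.9, C = (24.47, 13.41). ∠ZCE = 145.2° gives CE at -115.7° from the x-axis; with |CE| = 22.5, E = (14.71, -6.860). CE ⟂ EG, so EG runs at 154.3°; with |EG| = 14.1, G = (2.009, -0.7452). ∠EGS = 80.8° gives GS at 55.10° from the x-axis; with |GS| = 8.7, S = (6.987, 6.390). Then |DS| = |S − D| = 9.468.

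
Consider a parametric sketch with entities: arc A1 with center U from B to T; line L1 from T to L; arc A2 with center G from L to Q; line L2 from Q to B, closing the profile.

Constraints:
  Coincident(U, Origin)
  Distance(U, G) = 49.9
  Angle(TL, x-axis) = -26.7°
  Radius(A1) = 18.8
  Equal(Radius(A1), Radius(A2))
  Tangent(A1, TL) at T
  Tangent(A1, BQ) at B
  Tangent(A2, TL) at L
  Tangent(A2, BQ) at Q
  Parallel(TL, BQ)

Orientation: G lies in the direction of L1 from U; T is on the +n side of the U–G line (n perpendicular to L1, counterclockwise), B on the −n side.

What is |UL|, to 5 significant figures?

53.324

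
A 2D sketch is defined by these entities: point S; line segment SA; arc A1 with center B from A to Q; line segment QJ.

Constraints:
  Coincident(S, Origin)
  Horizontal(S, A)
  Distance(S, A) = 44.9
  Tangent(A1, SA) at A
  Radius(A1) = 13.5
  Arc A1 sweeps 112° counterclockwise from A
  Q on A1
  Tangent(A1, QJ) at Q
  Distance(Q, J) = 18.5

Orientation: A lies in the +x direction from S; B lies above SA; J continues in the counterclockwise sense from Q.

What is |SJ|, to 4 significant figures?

61.84

On A1, A sits at bearing -90° from B; a 112° counterclockwise sweep puts Q at bearing 22°, so Q = B + 13.5·(cos 22°, sin 22°) = (57.42, 18.56). Tangency of A1 to QJ means the radius BQ is perpendicular to QJ, so QJ runs along (−sin 22°, cos 22°); with |QJ| = 18.5, J = (50.49, 35.71). Then |SJ| = |J − S| = 61.84.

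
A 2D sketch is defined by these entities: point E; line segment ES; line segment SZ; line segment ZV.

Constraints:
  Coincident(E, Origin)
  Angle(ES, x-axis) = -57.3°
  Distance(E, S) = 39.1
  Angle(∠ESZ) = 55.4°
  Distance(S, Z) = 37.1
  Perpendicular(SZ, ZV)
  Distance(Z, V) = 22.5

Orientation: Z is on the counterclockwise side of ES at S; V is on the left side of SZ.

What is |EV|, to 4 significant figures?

17.77

∠ESZ = 55.4°, so SZ runs at -57.3° + (180° − 55.4°) = 67.30° from the x-axis; with |SZ| = 37.1, Z = S + 37.1·(cos 67.30°, sin 67.30°) = (35.44, 1.323). SZ is perpendicular to ZV; with |ZV| = 22.5 on the left of SZ, V = Z + 22.5·(-0.9225, 0.3859) = (14.68, 10.01). Then |EV| = |V − E| = 17.77.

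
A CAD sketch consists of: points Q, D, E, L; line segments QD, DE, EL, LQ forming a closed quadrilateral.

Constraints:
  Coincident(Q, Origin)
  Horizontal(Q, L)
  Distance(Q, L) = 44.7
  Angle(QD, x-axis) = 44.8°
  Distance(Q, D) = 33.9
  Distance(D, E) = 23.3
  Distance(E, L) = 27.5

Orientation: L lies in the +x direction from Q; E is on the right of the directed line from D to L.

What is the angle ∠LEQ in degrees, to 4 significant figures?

171.3°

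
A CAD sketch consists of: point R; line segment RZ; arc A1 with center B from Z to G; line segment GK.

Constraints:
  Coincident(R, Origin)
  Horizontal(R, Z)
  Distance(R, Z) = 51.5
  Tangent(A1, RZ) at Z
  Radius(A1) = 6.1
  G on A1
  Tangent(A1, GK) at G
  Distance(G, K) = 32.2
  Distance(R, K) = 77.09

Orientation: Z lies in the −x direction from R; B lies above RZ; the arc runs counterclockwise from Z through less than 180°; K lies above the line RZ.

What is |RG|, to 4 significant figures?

48.22

R is at the origin; R and Z share the same y with |RZ| = 51.5 and Z on the −x side, so Z = (-51.50, 0.000). A1 meets RZ tangentially, so BZ is at right angles to RZ, so B = Z + (0, 6.1) = (-51.50, 6.100). Since BG ⟂ GK (tangency), |BK| = √(6.1² + 32.2²) = 32.77 regardless of where G sits on A1. So K lies on both circle(R, 77.09) and circle(B, 32.77); the above-RZ intersection is K = (-69.41, 33.55). G is the foot of the tangent from K: G = (-47.10, 10.33).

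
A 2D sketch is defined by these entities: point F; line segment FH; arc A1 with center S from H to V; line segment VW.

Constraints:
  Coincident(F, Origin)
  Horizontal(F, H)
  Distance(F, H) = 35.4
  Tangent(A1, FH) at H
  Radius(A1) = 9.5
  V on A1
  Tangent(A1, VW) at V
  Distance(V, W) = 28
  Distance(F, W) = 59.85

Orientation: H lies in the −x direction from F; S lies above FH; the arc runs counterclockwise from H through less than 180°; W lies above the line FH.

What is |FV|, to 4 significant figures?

32.59

Checks: |SV| = 9.500 ✓; ∠(SV, VW) = 90.00° ✓; |VW| = 28.00 ✓; |FW| = 59.85 ✓.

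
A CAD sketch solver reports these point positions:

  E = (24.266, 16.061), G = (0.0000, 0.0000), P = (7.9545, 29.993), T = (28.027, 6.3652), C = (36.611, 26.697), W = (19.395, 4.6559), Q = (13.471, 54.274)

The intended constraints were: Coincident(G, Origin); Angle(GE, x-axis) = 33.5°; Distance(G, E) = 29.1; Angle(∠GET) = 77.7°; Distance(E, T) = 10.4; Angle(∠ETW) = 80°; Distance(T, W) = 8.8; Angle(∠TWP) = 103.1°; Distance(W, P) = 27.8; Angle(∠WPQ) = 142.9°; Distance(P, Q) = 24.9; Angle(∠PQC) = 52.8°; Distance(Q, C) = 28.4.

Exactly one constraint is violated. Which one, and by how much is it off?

Distance(Q, C) = 28.4 — off by 7.60.

G = (0.00, 0.00) ✓; GE at 33.50° ✓; |GE| = 29.10 ✓; ∠GET = 77.70° ✓; |ET| = 10.40 ✓; ∠ETW = 80.00° ✓; |TW| = 8.800 ✓; ∠TWP = 103.1° ✓; |WP| = 27.80 ✓; ∠WPQ = 142.9° ✓; |PQ| = 24.90 ✓; ∠PQC = 52.80° ✓; |QC| = 36.00 ✗.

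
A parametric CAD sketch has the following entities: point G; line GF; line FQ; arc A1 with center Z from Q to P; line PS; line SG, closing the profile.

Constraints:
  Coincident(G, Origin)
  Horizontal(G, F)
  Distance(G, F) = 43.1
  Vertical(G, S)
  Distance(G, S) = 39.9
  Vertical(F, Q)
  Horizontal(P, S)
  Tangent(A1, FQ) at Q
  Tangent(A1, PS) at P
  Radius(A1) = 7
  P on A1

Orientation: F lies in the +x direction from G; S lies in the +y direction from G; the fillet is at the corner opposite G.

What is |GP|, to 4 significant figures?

53.81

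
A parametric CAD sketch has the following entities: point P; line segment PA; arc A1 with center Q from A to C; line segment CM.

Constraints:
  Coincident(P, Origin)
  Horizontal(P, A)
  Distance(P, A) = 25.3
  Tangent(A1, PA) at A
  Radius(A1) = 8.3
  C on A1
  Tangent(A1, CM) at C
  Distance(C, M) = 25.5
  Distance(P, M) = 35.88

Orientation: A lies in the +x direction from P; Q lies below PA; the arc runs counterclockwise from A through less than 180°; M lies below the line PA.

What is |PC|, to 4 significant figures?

18.60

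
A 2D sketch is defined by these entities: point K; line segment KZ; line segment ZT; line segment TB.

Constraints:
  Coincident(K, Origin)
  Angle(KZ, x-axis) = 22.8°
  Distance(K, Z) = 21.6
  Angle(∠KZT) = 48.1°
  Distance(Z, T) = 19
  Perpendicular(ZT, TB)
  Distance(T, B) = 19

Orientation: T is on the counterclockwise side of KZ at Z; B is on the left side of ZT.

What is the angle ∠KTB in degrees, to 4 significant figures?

15.88°

K is at the origin; KZ runs at 22.8° with length 21.6, so Z = 21.6·(cos 22.8°, sin 22.8°) = (19.91, 8.370). ∠KZT = 48.1°, so ZT runs at 22.8° + (180° − 48.1°) = 154.7° from the x-axis; with |ZT| = 19.0, T = Z + 19.0·(cos 154.7°, sin 154.7°) = (2.735, 16.49). ZT is perpendicular to TB; with |TB| = 19.0 on the left of ZT, B = T + 19.0·(-0.4274, -0.9041) = (-5.385, -0.6874). Then cos ∠KTB = TK·TB / (|TK||TB|), giving 15.88°.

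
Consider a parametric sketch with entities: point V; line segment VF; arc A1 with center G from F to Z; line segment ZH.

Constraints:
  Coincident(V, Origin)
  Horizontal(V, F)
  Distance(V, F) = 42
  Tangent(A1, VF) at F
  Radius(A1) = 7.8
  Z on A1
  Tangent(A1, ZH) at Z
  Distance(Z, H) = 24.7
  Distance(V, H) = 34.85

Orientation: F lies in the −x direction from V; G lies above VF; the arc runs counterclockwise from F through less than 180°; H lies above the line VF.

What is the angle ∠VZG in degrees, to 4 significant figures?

158.3°

Checks: V.y = 0.00, F.y = 0.00 ✓; |GZ| = 7.800 ✓; ∠(GZ, ZH) = 90.00° ✓; |ZH| = 24.70 ✓; |VH| = 34.85 ✓.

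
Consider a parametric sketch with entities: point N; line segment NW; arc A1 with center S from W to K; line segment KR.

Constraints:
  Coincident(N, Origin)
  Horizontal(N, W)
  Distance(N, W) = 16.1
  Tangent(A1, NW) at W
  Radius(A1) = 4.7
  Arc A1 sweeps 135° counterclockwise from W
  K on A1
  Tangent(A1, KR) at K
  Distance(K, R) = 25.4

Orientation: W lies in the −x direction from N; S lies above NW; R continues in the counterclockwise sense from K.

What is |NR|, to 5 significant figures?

40.248

N is at the origin; N and W share the same y with |NW| = 16.1 and W on the −x side, so W = (-16.100, 0.0000). Tangency of A1 to NW means the radius SW is perpendicular to NW, so S = W + (0, 4.7) = (-16.100, 4.7000). On A1, W sits at bearing -90° from S; a 135° counterclockwise sweep puts K at bearing 45°, so K = S + 4.7·(cos 45°, sin 45°) = (-12.777, 8.0234). Tangency of A1 to KR means the radius SK is perpendicular to KR, so KR runs along (−sin 45°, cos 45°); with |KR| = 25.4, R = (-30.737, 25.984). Then |NR| = |R − N| = 40.248.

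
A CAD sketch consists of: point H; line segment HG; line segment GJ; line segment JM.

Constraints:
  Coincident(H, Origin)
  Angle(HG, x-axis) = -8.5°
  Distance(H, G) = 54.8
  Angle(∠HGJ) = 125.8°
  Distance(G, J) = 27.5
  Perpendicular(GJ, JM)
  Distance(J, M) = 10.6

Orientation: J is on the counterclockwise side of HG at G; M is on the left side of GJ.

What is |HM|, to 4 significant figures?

68.50

∠HGJ = 125.8°, so GJ runs at -8.5° + (180° − 125.8°) = 45.70° from the x-axis; with |GJ| = 27.5, J = G + 27.5·(cos 45.70°, sin 45.70°) = (73.40, 11.58). The perpendicularity gives JM at right angles to GJ; with |JM| = 10.6 on the left of GJ, M = J + 10.6·(-0.7157, 0.6984) = (65.82, 18.98). Then |HM| = |M − H| = 68.50.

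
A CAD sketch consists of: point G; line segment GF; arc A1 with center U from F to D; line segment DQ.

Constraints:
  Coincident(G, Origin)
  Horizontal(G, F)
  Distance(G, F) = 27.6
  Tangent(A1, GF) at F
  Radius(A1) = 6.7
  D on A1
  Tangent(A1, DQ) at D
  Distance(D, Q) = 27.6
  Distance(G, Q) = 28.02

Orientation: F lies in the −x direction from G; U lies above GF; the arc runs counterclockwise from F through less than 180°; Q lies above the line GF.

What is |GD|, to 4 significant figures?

22.09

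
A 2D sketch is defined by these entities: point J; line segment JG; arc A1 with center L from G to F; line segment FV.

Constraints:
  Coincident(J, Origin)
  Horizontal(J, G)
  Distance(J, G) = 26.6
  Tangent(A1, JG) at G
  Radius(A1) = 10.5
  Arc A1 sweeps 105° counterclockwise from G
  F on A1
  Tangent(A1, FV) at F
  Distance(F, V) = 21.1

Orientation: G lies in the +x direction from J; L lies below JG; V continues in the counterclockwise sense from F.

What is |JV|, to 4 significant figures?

40.12

On A1, G sits at bearing 90° from L; a 105° counterclockwise sweep puts F at bearing 195°, so F = L + 10.5·(cos 195°, sin 195°) = (16.46, -13.22). The tangent condition forces LF to be normal to FV, so FV runs along (−sin 195°, cos 195°); with |FV| = 21.1, V = (21.92, -33.60). Then |JV| = |V − J| = 40.12.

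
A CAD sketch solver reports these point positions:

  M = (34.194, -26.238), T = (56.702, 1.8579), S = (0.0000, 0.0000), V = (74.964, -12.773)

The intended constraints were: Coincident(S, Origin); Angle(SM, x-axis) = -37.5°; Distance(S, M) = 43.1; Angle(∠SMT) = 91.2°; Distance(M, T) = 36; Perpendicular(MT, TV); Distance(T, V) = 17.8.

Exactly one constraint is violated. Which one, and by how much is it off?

Distance(T, V) = 17.8 — off by 5.60.

S = (0.00, 0.00) ✓; SM at -37.50° ✓; |SM| = 43.10 ✓; ∠SMT = 91.20° ✓; |MT| = 36.00 ✓; ∠(MT, TV) = 90.00° ✓; |TV| = 23.40 ✗.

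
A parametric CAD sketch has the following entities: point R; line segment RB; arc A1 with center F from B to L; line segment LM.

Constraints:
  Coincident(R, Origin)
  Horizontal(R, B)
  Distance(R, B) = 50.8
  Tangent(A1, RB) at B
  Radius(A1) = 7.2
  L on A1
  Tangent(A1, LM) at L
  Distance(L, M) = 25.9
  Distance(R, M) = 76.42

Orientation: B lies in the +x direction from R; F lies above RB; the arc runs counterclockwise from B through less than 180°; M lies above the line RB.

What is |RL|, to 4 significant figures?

56.32

R is at the origin; RB is horizontal with |RB| = 50.8 and B on the +x side, so B = (50.80, 0.000). Since A1 is tangent to RB there, FB ⟂ RB, so F = B + (0, 7.2) = (50.80, 7.200). Since FL ⟂ LM (tangency), |FM| = √(7.2² + 25.9²) = 26.88 regardless of where L sits on A1. So M lies on both circle(R, 76.42) and circle(F, 26.88); the above-RB intersection is M = (73.14, 22.16). L is the foot of the tangent from M: L = (56.26, 2.509).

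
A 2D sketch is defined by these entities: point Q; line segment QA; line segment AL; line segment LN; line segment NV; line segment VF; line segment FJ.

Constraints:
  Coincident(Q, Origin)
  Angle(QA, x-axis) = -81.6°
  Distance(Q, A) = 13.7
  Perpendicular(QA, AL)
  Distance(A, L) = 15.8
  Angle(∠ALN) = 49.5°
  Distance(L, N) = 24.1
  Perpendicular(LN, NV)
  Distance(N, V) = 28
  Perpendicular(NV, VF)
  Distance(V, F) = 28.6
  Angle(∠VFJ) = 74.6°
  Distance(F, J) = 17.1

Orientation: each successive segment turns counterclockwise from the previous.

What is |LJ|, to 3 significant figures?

11.5

Q is at the origin; QA runs at -81.6° with length 13.7, so A = (2.00, -13.6). QA ⟂ AL, so AL runs at 8.40°; with |AL| = 15.8, L = (17.6, -11.2). ∠ALN = 49.5° gives LN at 139° from the x-axis; with |LN| = 24.1, N = (-0.529, 4.60). LN is perpendicular to NV, so NV runs at -131°; with |NV| = 28.0, V = (-18.9, -16.5). NV is perpendicular to VF, so VF runs at -41.1°; with |VF| = 28.6, F = (2.62, -35.3). ∠VFJ = 74.6° gives FJ at 64.3° from the x-axis; with |FJ| = 17.1, J = (10.0, -19.9). Then |LJ| = |J − L| = 11.5.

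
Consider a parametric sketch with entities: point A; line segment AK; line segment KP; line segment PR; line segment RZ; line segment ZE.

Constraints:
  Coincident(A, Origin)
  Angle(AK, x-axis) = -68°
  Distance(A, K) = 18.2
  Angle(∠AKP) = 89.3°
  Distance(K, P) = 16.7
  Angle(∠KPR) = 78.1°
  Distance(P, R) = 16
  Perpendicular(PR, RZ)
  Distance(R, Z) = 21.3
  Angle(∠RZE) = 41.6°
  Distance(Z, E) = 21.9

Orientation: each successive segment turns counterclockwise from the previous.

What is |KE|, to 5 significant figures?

11.589

The perpendicularity gives RZ at right angles to PR, so RZ runs at -145.40°; with |RZ| = 21.3, Z = (-4.3941, -9.3550). ∠RZE = 41.6° gives ZE at -7.0000° from the x-axis; with |ZE| = 21.9, E = (17.343, -12.024). Then |KE| = |E − K| = 11.589.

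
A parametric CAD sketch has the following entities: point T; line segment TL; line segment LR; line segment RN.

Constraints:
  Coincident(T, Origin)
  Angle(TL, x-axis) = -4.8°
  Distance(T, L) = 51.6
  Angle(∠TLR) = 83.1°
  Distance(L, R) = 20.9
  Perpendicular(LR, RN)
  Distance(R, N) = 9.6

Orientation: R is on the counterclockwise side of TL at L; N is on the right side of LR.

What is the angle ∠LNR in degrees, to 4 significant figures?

65.33°

T is at the origin; TL runs at -4.8° with length 51.6, so L = 51.6·(cos -4.8°, sin -4.8°) = (51.42, -4.318). ∠TLR = 83.1°, so LR runs at -4.8° + (180° − 83.1°) = 92.10° from the x-axis; with |LR| = 20.9, R = L + 20.9·(cos 92.10°, sin 92.10°) = (50.65, 16.57). The perpendicularity gives RN at right angles to LR; with |RN| = 9.6 on the right of LR, N = R + 9.6·(0.9993, 0.03664) = (60.25, 16.92). Then cos ∠LNR = NL·NR / (|NL||NR|), giving 65.33°.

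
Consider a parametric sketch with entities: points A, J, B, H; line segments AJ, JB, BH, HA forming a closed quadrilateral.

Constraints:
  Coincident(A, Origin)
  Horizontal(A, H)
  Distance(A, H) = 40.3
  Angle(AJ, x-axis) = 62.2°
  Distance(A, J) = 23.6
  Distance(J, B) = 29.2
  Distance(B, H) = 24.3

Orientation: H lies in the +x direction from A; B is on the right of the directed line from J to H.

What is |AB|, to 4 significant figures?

18.86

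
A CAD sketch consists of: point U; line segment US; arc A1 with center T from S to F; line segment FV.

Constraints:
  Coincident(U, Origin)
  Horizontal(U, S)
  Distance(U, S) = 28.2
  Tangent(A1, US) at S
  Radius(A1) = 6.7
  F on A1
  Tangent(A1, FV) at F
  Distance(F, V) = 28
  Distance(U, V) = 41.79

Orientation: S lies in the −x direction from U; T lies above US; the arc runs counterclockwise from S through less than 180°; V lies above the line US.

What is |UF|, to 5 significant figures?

22.625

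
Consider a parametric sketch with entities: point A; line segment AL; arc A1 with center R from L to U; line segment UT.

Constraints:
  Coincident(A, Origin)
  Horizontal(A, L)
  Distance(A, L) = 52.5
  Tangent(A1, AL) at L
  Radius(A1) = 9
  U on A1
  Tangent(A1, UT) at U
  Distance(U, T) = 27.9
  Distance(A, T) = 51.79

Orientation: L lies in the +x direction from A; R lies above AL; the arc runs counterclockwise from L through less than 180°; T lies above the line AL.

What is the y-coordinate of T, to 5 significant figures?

34.718

Checks: ∠(RL, LA) = 90.00° ✓; |RU| = 9.000 ✓; ∠(RU, UT) = 90.00° ✓; |UT| = 27.90 ✓; |AT| = 51.79 ✓.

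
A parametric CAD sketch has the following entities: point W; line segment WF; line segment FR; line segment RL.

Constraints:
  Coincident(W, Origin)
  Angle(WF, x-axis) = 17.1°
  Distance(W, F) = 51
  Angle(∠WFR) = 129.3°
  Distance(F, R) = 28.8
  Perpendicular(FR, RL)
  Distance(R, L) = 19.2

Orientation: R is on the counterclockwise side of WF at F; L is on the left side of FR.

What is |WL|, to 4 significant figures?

64.38

W is at the origin; WF runs at 17.1° with length 51.0, so F = 51.0·(cos 17.1°, sin 17.1°) = (48.75, 15.00). ∠WFR = 129.3°, so FR runs at 17.1° + (180° − 129.3°) = 67.80° from the x-axis; with |FR| = 28.8, R = F + 28.8·(cos 67.80°, sin 67.80°) = (59.63, 41.66). The perpendicularity gives RL at right angles to FR; with |RL| = 19.2 on the left of FR, L = R + 19.2·(-0.9259, 0.3778) = (41.85, 48.92). Then |WL| = |L − W| = 64.38.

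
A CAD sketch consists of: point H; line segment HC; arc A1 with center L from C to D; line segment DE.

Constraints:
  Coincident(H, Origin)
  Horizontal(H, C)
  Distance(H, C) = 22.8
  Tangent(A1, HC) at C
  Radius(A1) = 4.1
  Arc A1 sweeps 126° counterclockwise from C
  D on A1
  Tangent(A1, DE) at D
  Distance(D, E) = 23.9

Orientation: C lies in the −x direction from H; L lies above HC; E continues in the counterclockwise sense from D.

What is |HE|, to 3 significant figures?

42.3

H is at the origin; H and C share the same y with |HC| = 22.8 and C on the −x side, so C = (-22.8, 0.00). A1 meets HC tangentially, so LC is at right angles to HC, so L = C + (0, 4.1) = (-22.8, 4.10). On A1, C sits at bearing -90° from L; a 126° counterclockwise sweep puts D at bearing 36°, so D = L + 4.1·(cos 36°, sin 36°) = (-19.5, 6.51). Tangency of A1 to DE means the radius LD is perpendicular to DE, so DE runs along (−sin 36°, cos 36°); with |DE| = 23.9, E = (-33.5, 25.8). Then |HE| = |E − H| = 42.3.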